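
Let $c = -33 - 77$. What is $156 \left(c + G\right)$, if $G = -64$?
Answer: $-27144$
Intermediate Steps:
$c = -110$
$156 \left(c + G\right) = 156 \left(-110 - 64\right) = 156 \left(-174\right) = -27144$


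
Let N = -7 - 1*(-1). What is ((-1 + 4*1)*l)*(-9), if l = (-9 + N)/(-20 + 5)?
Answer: -27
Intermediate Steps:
N = -6 (N = -7 + 1 = -6)
l = 1 (l = (-9 - 6)/(-20 + 5) = -15/(-15) = -15*(-1/15) = 1)
((-1 + 4*1)*l)*(-9) = ((-1 + 4*1)*1)*(-9) = ((-1 + 4)*1)*(-9) = (3*1)*(-9) = 3*(-9) = -27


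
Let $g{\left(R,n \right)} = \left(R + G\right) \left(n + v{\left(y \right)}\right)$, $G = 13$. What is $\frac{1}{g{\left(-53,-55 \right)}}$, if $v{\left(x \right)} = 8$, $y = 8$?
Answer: $\frac{1}{1880} \approx 0.00053191$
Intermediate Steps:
$g{\left(R,n \right)} = \left(8 + n\right) \left(13 + R\right)$ ($g{\left(R,n \right)} = \left(R + 13\right) \left(n + 8\right) = \left(13 + R\right) \left(8 + n\right) = \left(8 + n\right) \left(13 + R\right)$)
$\frac{1}{g{\left(-53,-55 \right)}} = \frac{1}{104 + 8 \left(-53\right) + 13 \left(-55\right) - -2915} = \frac{1}{104 - 424 - 715 + 2915} = \frac{1}{1880}$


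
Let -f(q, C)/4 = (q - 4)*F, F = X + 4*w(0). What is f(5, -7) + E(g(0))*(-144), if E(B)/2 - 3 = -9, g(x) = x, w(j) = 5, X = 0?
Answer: 1648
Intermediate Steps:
E(B) = -12 (E(B) = 6 + 2*(-9) = 6 - 18 = -12)
F = 20 (F = 0 + 4*5 = 0 + 20 = 20)
f(q, C) = 320 - 80*q (f(q, C) = -4*(q - 4)*20 = -4*(-4 + q)*20 = -4*(-80 + 20*q) = 320 - 80*q)
f(5, -7) + E(g(0))*(-144) = (320 - 80*5) - 12*(-144) = (320 - 400) + 1728 = -80 + 1728 = 1648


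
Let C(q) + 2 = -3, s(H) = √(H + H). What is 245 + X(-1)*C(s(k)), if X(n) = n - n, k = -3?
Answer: 245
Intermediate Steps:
s(H) = √2*√H (s(H) = √(2*H) = √2*√H)
X(n) = 0
C(q) = -5 (C(q) = -2 - 3 = -5)
245 + X(-1)*C(s(k)) = 245 + 0*(-5) = 245 + 0 = 245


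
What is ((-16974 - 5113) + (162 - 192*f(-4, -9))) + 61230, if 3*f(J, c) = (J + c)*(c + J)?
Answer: 28489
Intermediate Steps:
f(J, c) = (J + c)**2/3 (f(J, c) = ((J + c)*(c + J))/3 = ((J + c)*(J + c))/3 = (J + c)**2/3)
((-16974 - 5113) + (162 - 192*f(-4, -9))) + 61230 = ((-16974 - 5113) + (162 - 64*(-4 - 9)**2)) + 61230 = (-22087 + (162 - 64*(-13)**2)) + 61230 = (-22087 + (162 - 64*169)) + 61230 = (-22087 + (162 - 192*169/3)) + 61230 = (-22087 + (162 - 10816)) + 61230 = (-22087 - 10654) + 61230 = -32741 + 61230 = 28489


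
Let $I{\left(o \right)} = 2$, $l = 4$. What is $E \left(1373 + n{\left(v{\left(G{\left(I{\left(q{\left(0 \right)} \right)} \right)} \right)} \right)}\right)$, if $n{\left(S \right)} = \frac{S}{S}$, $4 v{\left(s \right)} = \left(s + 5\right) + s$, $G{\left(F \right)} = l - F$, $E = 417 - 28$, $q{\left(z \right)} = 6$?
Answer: $534486$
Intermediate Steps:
$E = 389$
$G{\left(F \right)} = 4 - F$
$v{\left(s \right)} = \frac{5}{4} + \frac{s}{2}$ ($v{\left(s \right)} = \frac{\left(s + 5\right) + s}{4} = \frac{\left(5 + s\right) + s}{4} = \frac{5 + 2 s}{4} = \frac{5}{4} + \frac{s}{2}$)
$n{\left(S \right)} = 1$
$E \left(1373 + n{\left(v{\left(G{\left(I{\left(q{\left(0 \right)} \right)} \right)} \right)} \right)}\right) = 389 \left(1373 + 1\right) = 389 \cdot 1374 = 534486$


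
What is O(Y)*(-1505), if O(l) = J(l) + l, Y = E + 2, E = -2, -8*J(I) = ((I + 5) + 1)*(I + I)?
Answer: 0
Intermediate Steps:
J(I) = -I*(6 + I)/4 (J(I) = -((I + 5) + 1)*(I + I)/8 = -((5 + I) + 1)*2*I/8 = -(6 + I)*2*I/8 = -I*(6 + I)/4)
Y = 0 (Y = -2 + 2 = 0)
O(l) = l - l*(6 + l)/4 (O(l) = -l*(6 + l)/4 + l = l - l*(6 + l)/4)
O(Y)*(-1505) = ((¼)*0*(-2 - 1*0))*(-1505) = ((¼)*0*(-2 + 0))*(-1505) = ((¼)*0*(-2))*(-1505) = 0*(-1505) = 0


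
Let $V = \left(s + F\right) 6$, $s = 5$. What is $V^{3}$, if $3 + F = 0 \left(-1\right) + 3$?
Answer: $27000$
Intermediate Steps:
$F = 0$ ($F = -3 + \left(0 \left(-1\right) + 3\right) = -3 + \left(0 + 3\right) = -3 + 3 = 0$)
$V = 30$ ($V = \left(5 + 0\right) 6 = 5 \cdot 6 = 30$)
$V^{3} = 30^{3} = 27000$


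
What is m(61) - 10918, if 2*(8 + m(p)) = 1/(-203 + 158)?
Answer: -983341/90 ≈ -10926.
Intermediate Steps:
m(p) = -721/90 (m(p) = -8 + 1/(2*(-203 + 158)) = -8 + (½)/(-45) = -8 + (½)*(-1/45) = -8 - 1/90 = -721/90)
m(61) - 10918 = -721/90 - 10918 = -983341/90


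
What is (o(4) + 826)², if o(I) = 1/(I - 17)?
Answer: 115283169/169 ≈ 6.8215e+5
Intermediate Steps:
o(I) = 1/(-17 + I)
(o(4) + 826)² = (1/(-17 + 4) + 826)² = (1/(-13) + 826)² = (-1/13 + 826)² = (10737/13)² = 115283169/169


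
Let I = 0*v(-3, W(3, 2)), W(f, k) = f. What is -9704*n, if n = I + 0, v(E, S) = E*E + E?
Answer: 0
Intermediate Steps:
v(E, S) = E + E² (v(E, S) = E² + E = E + E²)
I = 0 (I = 0*(-3*(1 - 3)) = 0*(-3*(-2)) = 0*6 = 0)
n = 0 (n = 0 + 0 = 0)
-9704*n = -9704*0 = -4852*0 = 0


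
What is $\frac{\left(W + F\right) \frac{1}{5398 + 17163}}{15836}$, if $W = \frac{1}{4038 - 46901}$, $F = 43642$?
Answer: $\frac{267232435}{2187703002364} \approx 0.00012215$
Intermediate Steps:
$W = - \frac{1}{42863}$ ($W = \frac{1}{-42863} = - \frac{1}{42863} \approx -2.333 \cdot 10^{-5}$)
$\frac{\left(W + F\right) \frac{1}{5398 + 17163}}{15836} = \frac{\left(- \frac{1}{42863} + 43642\right) \frac{1}{5398 + 17163}}{15836} = \frac{1870627045}{42863 \cdot 22561} \cdot \frac{1}{15836} = \frac{1870627045}{42863} \cdot \frac{1}{22561} \cdot \frac{1}{15836} = \frac{267232435}{138147449} \cdot \frac{1}{15836} = \frac{267232435}{2187703002364}$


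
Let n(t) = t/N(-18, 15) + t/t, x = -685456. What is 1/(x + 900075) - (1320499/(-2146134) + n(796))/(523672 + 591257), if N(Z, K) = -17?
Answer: 404303533124173/8730138529423964178 ≈ 4.6311e-5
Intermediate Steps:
n(t) = 1 - t/17 (n(t) = t/(-17) + t/t = t*(-1/17) + 1 = -t/17 + 1 = 1 - t/17)
1/(x + 900075) - (1320499/(-2146134) + n(796))/(523672 + 591257) = 1/(-685456 + 900075) - (1320499/(-2146134) + (1 - 1/17*796))/(523672 + 591257) = 1/214619 - (1320499*(-1/2146134) + (1 - 796/17))/1114929 = 1/214619 - (-1320499/2146134 - 779/17)/1114929 = 1/214619 - (-1694286869)/(36484278*1114929) = 1/214619 - 1*(-1694286869/40677379586262) = 1/214619 + 1694286869/40677379586262 = 404303533124173/8730138529423964178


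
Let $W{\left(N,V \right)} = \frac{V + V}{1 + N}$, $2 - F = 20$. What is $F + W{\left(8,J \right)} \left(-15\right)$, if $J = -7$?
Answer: $\frac{16}{3} \approx 5.3333$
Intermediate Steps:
$F = -18$ ($F = 2 - 20 = -18$)
$W{\left(N,V \right)} = \frac{2 V}{1 + N}$
$F + W{\left(8,J \right)} \left(-15\right) = -18 + 2 \left(-7\right) \frac{1}{1 + 8} \left(-15\right) = -18 + 2 \left(-7\right) \frac{1}{9} \left(-15\right) = -18 - - \frac{70}{3} = -18 + \frac{70}{3} = \frac{16}{3}$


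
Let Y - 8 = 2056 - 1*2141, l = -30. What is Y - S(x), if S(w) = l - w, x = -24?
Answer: -71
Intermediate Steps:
Y = -77 (Y = 8 + (2056 - 1*2141) = 8 + (2056 - 2141) = 8 - 85 = -77)
S(w) = -30 - w
Y - S(x) = -77 - (-30 - 1*(-24)) = -77 - (-30 + 24) = -77 - 1*(-6) = -77 + 6 = -71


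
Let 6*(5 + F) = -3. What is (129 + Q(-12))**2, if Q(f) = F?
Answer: 61009/4 ≈ 15252.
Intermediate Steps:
F = -11/2 (F = -5 + (1/6)*(-3) = -5 - 1/2 = -11/2 ≈ -5.5000)
Q(f) = -11/2
(129 + Q(-12))**2 = (129 - 11/2)**2 = (247/2)**2 = 61009/4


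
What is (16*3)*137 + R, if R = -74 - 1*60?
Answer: 6442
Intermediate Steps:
R = -134 (R = -74 - 60 = -134)
(16*3)*137 + R = (16*3)*137 - 134 = 48*137 - 134 = 6576 - 134 = 6442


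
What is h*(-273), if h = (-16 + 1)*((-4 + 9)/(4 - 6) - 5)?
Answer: -61425/2 ≈ -30713.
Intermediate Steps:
h = 225/2 (h = -15*(5/(-2) - 5) = -15*(5*(-½) - 5) = -15*(-5/2 - 5) = -15*(-15/2) = 225/2 ≈ 112.50)
h*(-273) = (225/2)*(-273) = -61425/2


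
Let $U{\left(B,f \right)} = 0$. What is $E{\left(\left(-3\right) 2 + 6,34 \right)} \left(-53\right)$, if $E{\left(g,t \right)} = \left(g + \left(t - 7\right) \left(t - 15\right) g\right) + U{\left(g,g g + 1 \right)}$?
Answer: $0$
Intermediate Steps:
$E{\left(g,t \right)} = g + g \left(-15 + t\right) \left(-7 + t\right)$ ($E{\left(g,t \right)} = \left(g + \left(t - 7\right) \left(t - 15\right) g\right) + 0 = \left(g + \left(-7 + t\right) \left(-15 + t\right) g\right) + 0 = \left(g + \left(-15 + t\right) \left(-7 + t\right) g\right) + 0 = \left(g + g \left(-15 + t\right) \left(-7 + t\right)\right) + 0 = g + g \left(-15 + t\right) \left(-7 + t\right)$)
$E{\left(\left(-3\right) 2 + 6,34 \right)} \left(-53\right) = \left(\left(-3\right) 2 + 6\right) \left(106 + 34^{2} - 748\right) \left(-53\right) = \left(-6 + 6\right) \left(106 + 1156 - 748\right) \left(-53\right) = 0 \cdot 514 \left(-53\right) = 0 \left(-53\right) = 0$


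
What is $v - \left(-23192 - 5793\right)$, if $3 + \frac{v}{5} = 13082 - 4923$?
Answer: $69765$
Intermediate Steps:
$v = 40780$ ($v = -15 + 5 \left(13082 - 4923\right) = -15 + 5 \cdot 8159 = -15 + 40795 = 40780$)
$v - \left(-23192 - 5793\right) = 40780 - \left(-23192 - 5793\right) = 40780 - -28985 = 40780 + 28985 = 69765$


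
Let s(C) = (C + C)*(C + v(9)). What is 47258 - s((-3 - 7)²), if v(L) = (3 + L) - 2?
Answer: 25258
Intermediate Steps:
v(L) = 1 + L
s(C) = 2*C*(10 + C) (s(C) = (C + C)*(C + (1 + 9)) = (2*C)*(C + 10) = (2*C)*(10 + C) = 2*C*(10 + C))
47258 - s((-3 - 7)²) = 47258 - 2*(-3 - 7)²*(10 + (-3 - 7)²) = 47258 - 2*(-10)²*(10 + (-10)²) = 47258 - 2*100*(10 + 100) = 47258 - 2*100*110 = 47258 - 1*22000 = 47258 - 22000 = 25258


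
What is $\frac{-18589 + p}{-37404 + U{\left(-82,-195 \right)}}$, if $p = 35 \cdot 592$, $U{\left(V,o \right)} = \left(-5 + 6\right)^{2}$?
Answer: $- \frac{2131}{37403} \approx -0.056974$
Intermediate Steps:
$U{\left(V,o \right)} = 1$ ($U{\left(V,o \right)} = 1^{2} = 1$)
$p = 20720$
$\frac{-18589 + p}{-37404 + U{\left(-82,-195 \right)}} = \frac{-18589 + 20720}{-37404 + 1} = \frac{2131}{-37403} = 2131 \left(- \frac{1}{37403}\right) = - \frac{2131}{37403}$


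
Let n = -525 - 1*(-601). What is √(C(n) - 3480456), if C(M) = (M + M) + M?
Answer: 6*I*√96673 ≈ 1865.5*I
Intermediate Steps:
n = 76 (n = -525 + 601 = 76)
C(M) = 3*M (C(M) = 2*M + M = 3*M)
√(C(n) - 3480456) = √(3*76 - 3480456) = √(228 - 3480456) = √(-3480228) = 6*I*√96673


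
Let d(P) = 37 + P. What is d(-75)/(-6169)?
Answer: 38/6169 ≈ 0.0061598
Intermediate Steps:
d(-75)/(-6169) = (37 - 75)/(-6169) = -38*(-1/6169) = 38/6169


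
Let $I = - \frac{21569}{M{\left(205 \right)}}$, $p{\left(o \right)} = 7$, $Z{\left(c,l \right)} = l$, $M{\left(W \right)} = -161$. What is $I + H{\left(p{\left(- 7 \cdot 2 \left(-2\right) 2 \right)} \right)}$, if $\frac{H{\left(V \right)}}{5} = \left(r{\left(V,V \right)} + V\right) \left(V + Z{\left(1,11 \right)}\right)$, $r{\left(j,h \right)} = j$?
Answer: $\frac{224429}{161} \approx 1394.0$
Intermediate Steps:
$H{\left(V \right)} = 10 V \left(11 + V\right)$ ($H{\left(V \right)} = 5 \left(V + V\right) \left(V + 11\right) = 5 \cdot 2 V \left(11 + V\right) = 10 V \left(11 + V\right)$)
$I = \frac{21569}{161}$ ($I = - \frac{21569}{-161} = \left(-21569\right) \left(- \frac{1}{161}\right) = \frac{21569}{161} \approx 133.97$)
$I + H{\left(p{\left(- 7 \cdot 2 \left(-2\right) 2 \right)} \right)} = \frac{21569}{161} + 10 \cdot 7 \left(11 + 7\right) = \frac{21569}{161} + 10 \cdot 7 \cdot 18 = \frac{21569}{161} + 1260 = \frac{224429}{161}$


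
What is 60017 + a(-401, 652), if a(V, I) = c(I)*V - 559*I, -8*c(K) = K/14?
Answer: -8459265/28 ≈ -3.0212e+5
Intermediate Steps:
c(K) = -K/112 (c(K) = -K/(8*14) = -K/112)
a(V, I) = -559*I - I*V/112 (a(V, I) = (-I/112)*V - 559*I = -I*V/112 - 559*I = -559*I - I*V/112)
60017 + a(-401, 652) = 60017 + (1/112)*652*(-62608 - 1*(-401)) = 60017 + (1/112)*652*(-62608 + 401) = 60017 + (1/112)*652*(-62207) = 60017 - 10139741/28 = -8459265/28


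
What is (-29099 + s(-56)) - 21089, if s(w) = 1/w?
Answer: -2810529/56 ≈ -50188.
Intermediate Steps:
(-29099 + s(-56)) - 21089 = (-29099 + 1/(-56)) - 21089 = (-29099 - 1/56) - 21089 = -1629545/56 - 21089 = -2810529/56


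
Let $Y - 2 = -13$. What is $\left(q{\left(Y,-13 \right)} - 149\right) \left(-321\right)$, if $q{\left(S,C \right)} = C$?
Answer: $52002$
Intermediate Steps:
$Y = -11$ ($Y = 2 - 13 = -11$)
$\left(q{\left(Y,-13 \right)} - 149\right) \left(-321\right) = \left(-13 - 149\right) \left(-321\right) = \left(-162\right) \left(-321\right) = 52002$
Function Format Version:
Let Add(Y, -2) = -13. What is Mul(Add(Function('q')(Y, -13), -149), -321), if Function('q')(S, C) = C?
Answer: 52002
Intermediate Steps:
Y = -11 (Y = Add(2, -13) = -11)
Mul(Add(Function('q')(Y, -13), -149), -321) = Mul(Add(-13, -149), -321) = Mul(-162, -321) = 52002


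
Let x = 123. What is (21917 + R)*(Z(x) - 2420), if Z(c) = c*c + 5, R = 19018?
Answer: 520447590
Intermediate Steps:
Z(c) = 5 + c² (Z(c) = c² + 5 = 5 + c²)
(21917 + R)*(Z(x) - 2420) = (21917 + 19018)*((5 + 123²) - 2420) = 40935*((5 + 15129) - 2420) = 40935*(15134 - 2420) = 40935*12714 = 520447590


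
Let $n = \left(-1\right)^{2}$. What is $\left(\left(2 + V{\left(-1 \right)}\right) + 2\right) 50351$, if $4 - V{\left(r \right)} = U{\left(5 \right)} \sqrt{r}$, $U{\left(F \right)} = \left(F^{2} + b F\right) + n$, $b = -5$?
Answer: $402808 - 50351 i \approx 4.0281 \cdot 10^{5} - 50351.0 i$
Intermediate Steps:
$n = 1$
$U{\left(F \right)} = 1 + F^{2} - 5 F$ ($U{\left(F \right)} = \left(F^{2} - 5 F\right) + 1 = 1 + F^{2} - 5 F$)
$V{\left(r \right)} = 4 - \sqrt{r}$ ($V{\left(r \right)} = 4 - \left(1 + 5^{2} - 25\right) \sqrt{r} = 4 - \left(1 + 25 - 25\right) \sqrt{r} = 4 - 1 \sqrt{r} = 4 - \sqrt{r}$)
$\left(\left(2 + V{\left(-1 \right)}\right) + 2\right) 50351 = \left(\left(2 + \left(4 - \sqrt{-1}\right)\right) + 2\right) 50351 = \left(\left(2 + \left(4 - i\right)\right) + 2\right) 50351 = \left(\left(6 - i\right) + 2\right) 50351 = \left(8 - i\right) 50351 = 402808 - 50351 i$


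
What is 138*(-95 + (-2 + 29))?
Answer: -9384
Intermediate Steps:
138*(-95 + (-2 + 29)) = 138*(-95 + 27) = 138*(-68) = -9384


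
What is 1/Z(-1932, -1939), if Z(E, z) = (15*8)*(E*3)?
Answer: -1/695520 ≈ -1.4378e-6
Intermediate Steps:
Z(E, z) = 360*E (Z(E, z) = 120*(3*E) = 360*E)
1/Z(-1932, -1939) = 1/(360*(-1932)) = 1/(-695520) = -1/695520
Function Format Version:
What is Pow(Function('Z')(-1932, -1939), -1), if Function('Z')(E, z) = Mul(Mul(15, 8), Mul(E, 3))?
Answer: Rational(-1, 695520) ≈ -1.4378e-6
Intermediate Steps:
Function('Z')(E, z) = Mul(360, E) (Function('Z')(E, z) = Mul(120, Mul(3, E)) = Mul(360, E))
Pow(Function('Z')(-1932, -1939), -1) = Pow(Mul(360, -1932), -1) = Pow(-695520, -1) = Rational(-1, 695520)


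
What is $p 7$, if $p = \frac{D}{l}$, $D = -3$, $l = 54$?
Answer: $- \frac{7}{18} \approx -0.38889$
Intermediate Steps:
$p = - \frac{1}{18}$ ($p = - \frac{3}{54} = \left(-3\right) \frac{1}{54} = - \frac{1}{18} \approx -0.055556$)
$p 7 = \left(- \frac{1}{18}\right) 7 = - \frac{7}{18}$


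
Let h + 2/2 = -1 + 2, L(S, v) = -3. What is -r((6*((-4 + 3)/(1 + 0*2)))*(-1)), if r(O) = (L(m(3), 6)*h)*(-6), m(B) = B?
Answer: 0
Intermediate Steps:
h = 0 (h = -1 + (-1 + 2) = -1 + 1 = 0)
r(O) = 0 (r(O) = -3*0*(-6) = 0*(-6) = 0)
-r((6*((-4 + 3)/(1 + 0*2)))*(-1)) = -1*0 = 0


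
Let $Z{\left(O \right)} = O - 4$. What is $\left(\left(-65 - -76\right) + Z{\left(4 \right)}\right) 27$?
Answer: $297$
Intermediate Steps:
$Z{\left(O \right)} = -4 + O$ ($Z{\left(O \right)} = O - 4 = -4 + O$)
$\left(\left(-65 - -76\right) + Z{\left(4 \right)}\right) 27 = \left(\left(-65 - -76\right) + \left(-4 + 4\right)\right) 27 = \left(\left(-65 + 76\right) + 0\right) 27 = \left(11 + 0\right) 27 = 11 \cdot 27 = 297$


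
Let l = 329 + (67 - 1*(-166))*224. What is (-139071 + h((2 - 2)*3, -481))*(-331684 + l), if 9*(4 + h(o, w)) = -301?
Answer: 349505376088/9 ≈ 3.8834e+10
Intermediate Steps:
l = 52521 (l = 329 + (67 + 166)*224 = 329 + 233*224 = 329 + 52192 = 52521)
h(o, w) = -337/9 (h(o, w) = -4 + (⅑)*(-301) = -4 - 301/9 = -337/9)
(-139071 + h((2 - 2)*3, -481))*(-331684 + l) = (-139071 - 337/9)*(-331684 + 52521) = -1251976/9*(-279163) = 349505376088/9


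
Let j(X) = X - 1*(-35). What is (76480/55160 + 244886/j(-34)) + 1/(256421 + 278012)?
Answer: 180477866978077/736983107 ≈ 2.4489e+5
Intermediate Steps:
j(X) = 35 + X (j(X) = X + 35 = 35 + X)
(76480/55160 + 244886/j(-34)) + 1/(256421 + 278012) = (76480/55160 + 244886/(35 - 34)) + 1/(256421 + 278012) = (76480*(1/55160) + 244886/1) + 1/534433 = (1912/1379 + 244886*1) + 1/534433 = (1912/1379 + 244886) + 1/534433 = 337699706/1379 + 1/534433 = 180477866978077/736983107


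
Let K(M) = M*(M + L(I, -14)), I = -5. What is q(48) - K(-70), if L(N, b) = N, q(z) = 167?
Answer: -5083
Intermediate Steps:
K(M) = M*(-5 + M) (K(M) = M*(M - 5) = M*(-5 + M))
q(48) - K(-70) = 167 - (-70)*(-5 - 70) = 167 - (-70)*(-75) = 167 - 1*5250 = 167 - 5250 = -5083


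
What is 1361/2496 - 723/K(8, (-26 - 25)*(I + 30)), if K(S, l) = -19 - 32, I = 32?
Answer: 624673/42432 ≈ 14.722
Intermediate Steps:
K(S, l) = -51
1361/2496 - 723/K(8, (-26 - 25)*(I + 30)) = 1361/2496 - 723/(-51) = 1361*(1/2496) - 723*(-1/51) = 1361/2496 + 241/17 = 624673/42432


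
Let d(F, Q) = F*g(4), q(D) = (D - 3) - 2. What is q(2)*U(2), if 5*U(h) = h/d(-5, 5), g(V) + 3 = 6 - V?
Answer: -6/25 ≈ -0.24000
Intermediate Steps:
g(V) = 3 - V (g(V) = -3 + (6 - V) = 3 - V)
q(D) = -5 + D (q(D) = (-3 + D) - 2 = -5 + D)
d(F, Q) = -F (d(F, Q) = F*(3 - 1*4) = F*(3 - 4) = F*(-1) = -F)
U(h) = h/25 (U(h) = (h/((-1*(-5))))/5 = (h/5)/5 = h/25)
q(2)*U(2) = (-5 + 2)*((1/25)*2) = -3*2/25 = -6/25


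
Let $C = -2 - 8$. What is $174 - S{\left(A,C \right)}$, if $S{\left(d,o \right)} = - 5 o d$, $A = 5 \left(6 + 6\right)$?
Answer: $-2826$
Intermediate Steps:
$C = -10$ ($C = -2 - 8 = -10$)
$A = 60$ ($A = 5 \cdot 12 = 60$)
$S{\left(d,o \right)} = - 5 d o$
$174 - S{\left(A,C \right)} = 174 - \left(-5\right) 60 \left(-10\right) = 174 - 3000 = -2826$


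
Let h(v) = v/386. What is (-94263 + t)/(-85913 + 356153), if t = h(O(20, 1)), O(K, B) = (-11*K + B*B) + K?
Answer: -36385717/104312640 ≈ -0.34881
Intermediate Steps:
O(K, B) = B**2 - 10*K (O(K, B) = (-11*K + B**2) + K = (B**2 - 11*K) + K = B**2 - 10*K)
h(v) = v/386 (h(v) = v*(1/386) = v/386)
t = -199/386 (t = (1**2 - 10*20)/386 = (1 - 200)/386 = (1/386)*(-199) = -199/386 ≈ -0.51554)
(-94263 + t)/(-85913 + 356153) = (-94263 - 199/386)/(-85913 + 356153) = -36385717/386/270240 = -36385717/386*1/270240 = -36385717/104312640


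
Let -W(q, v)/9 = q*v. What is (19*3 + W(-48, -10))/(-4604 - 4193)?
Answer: 4263/8797 ≈ 0.48460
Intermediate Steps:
W(q, v) = -9*q*v
(19*3 + W(-48, -10))/(-4604 - 4193) = (19*3 - 9*(-48)*(-10))/(-4604 - 4193) = (57 - 4320)/(-8797) = -4263*(-1/8797) = 4263/8797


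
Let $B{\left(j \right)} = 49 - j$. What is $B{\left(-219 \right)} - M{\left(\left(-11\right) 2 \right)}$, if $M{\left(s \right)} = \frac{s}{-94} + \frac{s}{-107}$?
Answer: $\frac{1345561}{5029} \approx 267.56$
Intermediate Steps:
$M{\left(s \right)} = - \frac{201 s}{10058}$ ($M{\left(s \right)} = s \left(- \frac{1}{94}\right) + s \left(- \frac{1}{107}\right) = - \frac{s}{94} - \frac{s}{107} = - \frac{201 s}{10058}$)
$B{\left(-219 \right)} - M{\left(\left(-11\right) 2 \right)} = \left(49 - -219\right) - - \frac{201 \left(\left(-11\right) 2\right)}{10058} = \left(49 + 219\right) - \left(- \frac{201}{10058}\right) \left(-22\right) = 268 - \frac{2211}{5029} = \frac{1345561}{5029}$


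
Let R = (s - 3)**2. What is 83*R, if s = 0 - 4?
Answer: 4067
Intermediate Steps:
s = -4
R = 49 (R = (-4 - 3)**2 = (-7)**2 = 49)
83*R = 83*49 = 4067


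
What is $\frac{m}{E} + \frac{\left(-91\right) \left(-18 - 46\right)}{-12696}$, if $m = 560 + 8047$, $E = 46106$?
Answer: $- \frac{19905859}{73170222} \approx -0.27205$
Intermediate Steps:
$m = 8607$
$\frac{m}{E} + \frac{\left(-91\right) \left(-18 - 46\right)}{-12696} = \frac{8607}{46106} + \frac{\left(-91\right) \left(-18 - 46\right)}{-12696} = 8607 \cdot \frac{1}{46106} + \left(-91\right) \left(-64\right) \left(- \frac{1}{12696}\right) = \frac{8607}{46106} + 5824 \left(- \frac{1}{12696}\right) = \frac{8607}{46106} - \frac{728}{1587} = - \frac{19905859}{73170222}$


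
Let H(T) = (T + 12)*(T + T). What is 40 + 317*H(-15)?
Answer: 28570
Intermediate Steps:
H(T) = 2*T*(12 + T) (H(T) = (12 + T)*(2*T) = 2*T*(12 + T))
40 + 317*H(-15) = 40 + 317*(2*(-15)*(12 - 15)) = 40 + 317*(2*(-15)*(-3)) = 40 + 317*90 = 40 + 28530 = 28570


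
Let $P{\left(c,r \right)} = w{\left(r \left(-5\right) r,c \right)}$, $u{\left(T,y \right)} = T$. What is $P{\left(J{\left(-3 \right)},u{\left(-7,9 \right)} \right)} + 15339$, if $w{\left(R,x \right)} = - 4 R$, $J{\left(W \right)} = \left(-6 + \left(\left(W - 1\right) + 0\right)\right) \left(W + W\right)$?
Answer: $16319$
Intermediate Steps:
$J{\left(W \right)} = 2 W \left(-7 + W\right)$ ($J{\left(W \right)} = \left(-6 + \left(\left(-1 + W\right) + 0\right)\right) 2 W = \left(-6 + \left(-1 + W\right)\right) 2 W = \left(-7 + W\right) 2 W = 2 W \left(-7 + W\right)$)
$P{\left(c,r \right)} = 20 r^{2}$ ($P{\left(c,r \right)} = - 4 r \left(-5\right) r = - 4 - 5 r r = - 4 \left(- 5 r^{2}\right) = 20 r^{2}$)
$P{\left(J{\left(-3 \right)},u{\left(-7,9 \right)} \right)} + 15339 = 20 \left(-7\right)^{2} + 15339 = 20 \cdot 49 + 15339 = 980 + 15339 = 16319$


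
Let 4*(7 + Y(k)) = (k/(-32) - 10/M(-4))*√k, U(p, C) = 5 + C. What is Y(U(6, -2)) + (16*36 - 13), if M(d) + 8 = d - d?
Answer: 556 + 37*√3/128 ≈ 556.50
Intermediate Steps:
M(d) = -8 (M(d) = -8 + (d - d) = -8 + 0 = -8)
Y(k) = -7 + √k*(5/4 - k/32)/4 (Y(k) = -7 + ((k/(-32) - 10/(-8))*√k)/4 = -7 + ((k*(-1/32) - 10*(-⅛))*√k)/4 = -7 + ((-k/32 + 5/4)*√k)/4 = -7 + ((5/4 - k/32)*√k)/4 = -7 + (√k*(5/4 - k/32))/4 = -7 + √k*(5/4 - k/32)/4)
Y(U(6, -2)) + (16*36 - 13) = (-7 - (5 - 2)^(3/2)/128 + 5*√(5 - 2)/16) + (16*36 - 13) = (-7 - 3*√3/128 + 5*√3/16) + (576 - 13) = (-7 - 3*√3/128 + 5*√3/16) + 563 = (-7 + 37*√3/128) + 563 = 556 + 37*√3/128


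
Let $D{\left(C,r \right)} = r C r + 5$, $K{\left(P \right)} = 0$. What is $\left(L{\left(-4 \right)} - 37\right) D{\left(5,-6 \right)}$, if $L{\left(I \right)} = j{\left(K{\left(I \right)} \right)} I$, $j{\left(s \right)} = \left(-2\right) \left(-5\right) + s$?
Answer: $-14245$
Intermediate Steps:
$D{\left(C,r \right)} = 5 + C r^{2}$ ($D{\left(C,r \right)} = C r r + 5 = C r^{2} + 5 = 5 + C r^{2}$)
$j{\left(s \right)} = 10 + s$
$L{\left(I \right)} = 10 I$ ($L{\left(I \right)} = \left(10 + 0\right) I = 10 I$)
$\left(L{\left(-4 \right)} - 37\right) D{\left(5,-6 \right)} = \left(10 \left(-4\right) - 37\right) \left(5 + 5 \left(-6\right)^{2}\right) = \left(-40 - 37\right) \left(5 + 5 \cdot 36\right) = - 77 \left(5 + 180\right) = \left(-77\right) 185 = -14245$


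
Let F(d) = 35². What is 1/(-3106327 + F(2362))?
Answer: -1/3105102 ≈ -3.2205e-7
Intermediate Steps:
F(d) = 1225
1/(-3106327 + F(2362)) = 1/(-3106327 + 1225) = 1/(-3105102) = -1/3105102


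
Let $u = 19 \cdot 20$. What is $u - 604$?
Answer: $-224$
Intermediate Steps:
$u = 380$
$u - 604 = 380 - 604 = -224$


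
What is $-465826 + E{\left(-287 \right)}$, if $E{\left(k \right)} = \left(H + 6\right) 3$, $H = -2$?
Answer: $-465814$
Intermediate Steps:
$E{\left(k \right)} = 12$ ($E{\left(k \right)} = \left(-2 + 6\right) 3 = 4 \cdot 3 = 12$)
$-465826 + E{\left(-287 \right)} = -465826 + 12 = -465814$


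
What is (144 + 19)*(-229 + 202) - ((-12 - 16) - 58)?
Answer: -4315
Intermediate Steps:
(144 + 19)*(-229 + 202) - ((-12 - 16) - 58) = 163*(-27) - (-28 - 58) = -4401 - 1*(-86) = -4401 + 86 = -4315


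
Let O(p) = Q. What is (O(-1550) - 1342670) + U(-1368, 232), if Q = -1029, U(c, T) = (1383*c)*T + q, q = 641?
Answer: -440274066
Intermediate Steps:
U(c, T) = 641 + 1383*T*c (U(c, T) = (1383*c)*T + 641 = 1383*T*c + 641 = 641 + 1383*T*c)
O(p) = -1029
(O(-1550) - 1342670) + U(-1368, 232) = (-1029 - 1342670) + (641 + 1383*232*(-1368)) = -1343699 + (641 - 438931008) = -1343699 - 438930367 = -440274066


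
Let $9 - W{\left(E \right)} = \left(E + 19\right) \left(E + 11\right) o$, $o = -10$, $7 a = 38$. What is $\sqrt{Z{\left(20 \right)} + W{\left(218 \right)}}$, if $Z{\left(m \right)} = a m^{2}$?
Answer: $\frac{\sqrt{26700611}}{7} \approx 738.18$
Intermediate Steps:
$a = \frac{38}{7}$ ($a = \frac{1}{7} \cdot 38 = \frac{38}{7} \approx 5.4286$)
$Z{\left(m \right)} = \frac{38 m^{2}}{7}$
$W{\left(E \right)} = 9 + 10 \left(11 + E\right) \left(19 + E\right)$ ($W{\left(E \right)} = 9 - \left(E + 19\right) \left(E + 11\right) \left(-10\right) = 9 - \left(19 + E\right) \left(11 + E\right) \left(-10\right) = 9 - \left(11 + E\right) \left(19 + E\right) \left(-10\right) = 9 - - 10 \left(11 + E\right) \left(19 + E\right) = 9 + 10 \left(11 + E\right) \left(19 + E\right)$)
$\sqrt{Z{\left(20 \right)} + W{\left(218 \right)}} = \sqrt{\frac{38 \cdot 20^{2}}{7} + \left(2099 + 10 \cdot 218^{2} + 300 \cdot 218\right)} = \sqrt{\frac{38}{7} \cdot 400 + \left(2099 + 10 \cdot 47524 + 65400\right)} = \sqrt{\frac{15200}{7} + \left(2099 + 475240 + 65400\right)} = \sqrt{\frac{15200}{7} + 542739} = \sqrt{\frac{3814373}{7}} = \frac{\sqrt{26700611}}{7}$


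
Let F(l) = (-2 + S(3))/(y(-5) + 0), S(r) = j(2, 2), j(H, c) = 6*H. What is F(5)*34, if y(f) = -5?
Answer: -68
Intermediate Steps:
S(r) = 12 (S(r) = 6*2 = 12)
F(l) = -2 (F(l) = (-2 + 12)/(-5 + 0) = 10/(-5) = 10*(-⅕) = -2)
F(5)*34 = -2*34 = -68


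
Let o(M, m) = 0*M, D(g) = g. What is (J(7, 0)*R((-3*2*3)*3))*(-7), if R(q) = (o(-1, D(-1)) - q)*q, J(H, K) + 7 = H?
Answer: 0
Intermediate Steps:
J(H, K) = -7 + H
o(M, m) = 0
R(q) = -q² (R(q) = (0 - q)*q = (-q)*q = -q²)
(J(7, 0)*R((-3*2*3)*3))*(-7) = ((-7 + 7)*(-((-3*2*3)*3)²))*(-7) = (0*(-(-6*3*3)²))*(-7) = (0*(-(-18*3)²))*(-7) = (0*(-1*(-54)²))*(-7) = (0*(-1*2916))*(-7) = (0*(-2916))*(-7) = 0*(-7) = 0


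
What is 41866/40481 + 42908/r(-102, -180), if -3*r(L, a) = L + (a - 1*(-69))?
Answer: 1739931234/2874151 ≈ 605.37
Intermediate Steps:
r(L, a) = -23 - L/3 - a/3 (r(L, a) = -(L + (a - 1*(-69)))/3 = -(L + (a + 69))/3 = -(L + (69 + a))/3 = -(69 + L + a)/3 = -23 - L/3 - a/3)
41866/40481 + 42908/r(-102, -180) = 41866/40481 + 42908/(-23 - ⅓*(-102) - ⅓*(-180)) = 41866*(1/40481) + 42908/(-23 + 34 + 60) = 41866/40481 + 42908/71 = 1739931234/2874151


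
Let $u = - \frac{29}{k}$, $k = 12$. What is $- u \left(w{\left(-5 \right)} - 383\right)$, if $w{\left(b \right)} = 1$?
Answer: $- \frac{5539}{6} \approx -923.17$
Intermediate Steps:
$u = - \frac{29}{12} \approx -2.4167$
$- u \left(w{\left(-5 \right)} - 383\right) = \left(-1\right) \left(- \frac{29}{12}\right) \left(1 - 383\right) = \frac{29}{12} \left(-382\right) = - \frac{5539}{6}$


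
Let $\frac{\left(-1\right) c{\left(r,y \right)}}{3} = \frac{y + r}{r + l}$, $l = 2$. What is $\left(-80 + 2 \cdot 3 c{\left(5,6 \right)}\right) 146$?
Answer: $- \frac{110668}{7} \approx -15810.0$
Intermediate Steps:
$c{\left(r,y \right)} = - \frac{3 \left(r + y\right)}{2 + r}$ ($c{\left(r,y \right)} = - 3 \frac{y + r}{r + 2} = - 3 \frac{r + y}{2 + r} = - \frac{3 \left(r + y\right)}{2 + r}$)
$\left(-80 + 2 \cdot 3 c{\left(5,6 \right)}\right) 146 = \left(-80 + 2 \cdot 3 \frac{3 \left(\left(-1\right) 5 - 6\right)}{2 + 5}\right) 146 = \left(-80 + 6 \frac{3 \left(-5 - 6\right)}{7}\right) 146 = \left(-80 + 6 \cdot 3 \cdot \frac{1}{7} \left(-11\right)\right) 146 = \left(-80 + 6 \left(- \frac{33}{7}\right)\right) 146 = \left(-80 - \frac{198}{7}\right) 146 = \left(- \frac{758}{7}\right) 146 = - \frac{110668}{7}$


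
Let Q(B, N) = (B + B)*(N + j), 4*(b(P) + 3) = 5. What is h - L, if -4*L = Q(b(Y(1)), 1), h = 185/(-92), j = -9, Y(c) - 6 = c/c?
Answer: 459/92 ≈ 4.9891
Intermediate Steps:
Y(c) = 7 (Y(c) = 6 + c/c = 6 + 1 = 7)
b(P) = -7/4 (b(P) = -3 + (1/4)*5 = -3 + 5/4 = -7/4)
Q(B, N) = 2*B*(-9 + N) (Q(B, N) = (B + B)*(N - 9) = (2*B)*(-9 + N) = 2*B*(-9 + N))
h = -185/92 (h = 185*(-1/92) = -185/92 ≈ -2.0109)
L = -7 (L = -(-7)*(-9 + 1)/(2*4) = -(-7)*(-8)/(2*4) = -1/4*28 = -7)
h - L = -185/92 - 1*(-7) = -185/92 + 7 = 459/92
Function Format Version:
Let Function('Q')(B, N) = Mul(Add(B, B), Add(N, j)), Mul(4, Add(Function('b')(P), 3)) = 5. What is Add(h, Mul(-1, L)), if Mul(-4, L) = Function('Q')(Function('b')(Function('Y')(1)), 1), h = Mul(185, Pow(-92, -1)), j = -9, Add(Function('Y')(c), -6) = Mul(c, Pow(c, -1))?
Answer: Rational(459, 92) ≈ 4.9891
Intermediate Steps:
Function('Y')(c) = 7 (Function('Y')(c) = Add(6, Mul(c, Pow(c, -1))) = Add(6, 1) = 7)
Function('b')(P) = Rational(-7, 4) (Function('b')(P) = Add(-3, Mul(Rational(1, 4), 5)) = Add(-3, Rational(5, 4)) = Rational(-7, 4))
Function('Q')(B, N) = Mul(2, B, Add(-9, N)) (Function('Q')(B, N) = Mul(Add(B, B), Add(N, -9)) = Mul(Mul(2, B), Add(-9, N)) = Mul(2, B, Add(-9, N)))
h = Rational(-185, 92) (h = Mul(185, Rational(-1, 92)) = Rational(-185, 92) ≈ -2.0109)
L = -7 (L = Mul(Rational(-1, 4), Mul(2, Rational(-7, 4), Add(-9, 1))) = Mul(Rational(-1, 4), Mul(2, Rational(-7, 4), -8)) = Mul(Rational(-1, 4), 28) = -7)
Add(h, Mul(-1, L)) = Add(Rational(-185, 92), Mul(-1, -7)) = Add(Rational(-185, 92), 7) = Rational(459, 92)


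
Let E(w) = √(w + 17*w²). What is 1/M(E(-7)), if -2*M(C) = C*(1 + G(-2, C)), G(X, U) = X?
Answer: √826/413 ≈ 0.069589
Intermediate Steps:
M(C) = C/2 (M(C) = -C*(1 - 2)/2 = -C*(-1)/2 = -(-1)*C/2 = C/2)
1/M(E(-7)) = 1/(√(-7*(1 + 17*(-7)))/2) = 1/(√(-7*(1 - 119))/2) = 1/(√(-7*(-118))/2) = 1/(√826/2) = √826/413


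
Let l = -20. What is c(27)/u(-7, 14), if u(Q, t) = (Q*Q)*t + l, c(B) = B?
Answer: 3/74 ≈ 0.040541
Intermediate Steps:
u(Q, t) = -20 + t*Q² (u(Q, t) = (Q*Q)*t - 20 = Q²*t - 20 = t*Q² - 20 = -20 + t*Q²)
c(27)/u(-7, 14) = 27/(-20 + 14*(-7)²) = 27/(-20 + 14*49) = 27/(-20 + 686) = 27/666 = 27*(1/666) = 3/74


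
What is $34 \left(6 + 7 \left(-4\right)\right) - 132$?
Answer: $-880$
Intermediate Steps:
$34 \left(6 + 7 \left(-4\right)\right) - 132 = 34 \left(6 - 28\right) - 132 = 34 \left(-22\right) - 132 = -748 - 132 = -880$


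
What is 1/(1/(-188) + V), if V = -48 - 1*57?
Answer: -188/19741 ≈ -0.0095233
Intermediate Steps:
V = -105 (V = -48 - 57 = -105)
1/(1/(-188) + V) = 1/(1/(-188) - 105) = 1/(-1/188 - 105) = 1/(-19741/188) = -188/19741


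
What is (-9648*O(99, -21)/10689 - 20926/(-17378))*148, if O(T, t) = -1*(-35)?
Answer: -19890231044/4422701 ≈ -4497.3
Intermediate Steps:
O(T, t) = 35
(-9648*O(99, -21)/10689 - 20926/(-17378))*148 = (-9648/(10689/35) - 20926/(-17378))*148 = (-9648/(10689*(1/35)) - 20926*(-1/17378))*148 = (-9648/1527/5 + 10463/8689)*148 = (-9648*5/1527 + 10463/8689)*148 = (-16080/509 + 10463/8689)*148 = -134393453/4422701*148 = -19890231044/4422701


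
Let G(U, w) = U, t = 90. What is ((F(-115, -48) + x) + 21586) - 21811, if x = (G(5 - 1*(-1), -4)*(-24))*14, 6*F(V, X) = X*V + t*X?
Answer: -2041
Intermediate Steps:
F(V, X) = 15*X + V*X/6 (F(V, X) = (X*V + 90*X)/6 = (V*X + 90*X)/6 = (90*X + V*X)/6 = 15*X + V*X/6)
x = -2016 (x = ((5 - 1*(-1))*(-24))*14 = ((5 + 1)*(-24))*14 = (6*(-24))*14 = -144*14 = -2016)
((F(-115, -48) + x) + 21586) - 21811 = (((1/6)*(-48)*(90 - 115) - 2016) + 21586) - 21811 = (((1/6)*(-48)*(-25) - 2016) + 21586) - 21811 = ((200 - 2016) + 21586) - 21811 = (-1816 + 21586) - 21811 = 19770 - 21811 = -2041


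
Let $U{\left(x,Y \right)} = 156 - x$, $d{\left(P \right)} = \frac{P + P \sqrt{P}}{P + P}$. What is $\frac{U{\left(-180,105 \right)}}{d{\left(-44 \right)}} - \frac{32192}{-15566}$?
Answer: $\frac{1984832}{116745} - \frac{448 i \sqrt{11}}{15} \approx 17.001 - 99.057 i$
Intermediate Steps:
$d{\left(P \right)} = \frac{P + P^{\frac{3}{2}}}{2 P}$
$\frac{U{\left(-180,105 \right)}}{d{\left(-44 \right)}} - \frac{32192}{-15566} = \frac{156 - -180}{\frac{1}{2} + \frac{\sqrt{-44}}{2}} - \frac{32192}{-15566} = \frac{156 + 180}{\frac{1}{2} + \frac{2 i \sqrt{11}}{2}} - - \frac{16096}{7783} = \frac{336}{\frac{1}{2} + i \sqrt{11}} + \frac{16096}{7783} = \frac{16096}{7783} + \frac{336}{\frac{1}{2} + i \sqrt{11}}$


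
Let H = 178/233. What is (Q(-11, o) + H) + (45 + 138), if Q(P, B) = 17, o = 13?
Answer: 46778/233 ≈ 200.76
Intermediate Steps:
H = 178/233 (H = 178*(1/233) = 178/233 ≈ 0.76395)
(Q(-11, o) + H) + (45 + 138) = (17 + 178/233) + (45 + 138) = 4139/233 + 183 = 46778/233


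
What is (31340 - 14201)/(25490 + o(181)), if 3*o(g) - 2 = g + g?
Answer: 51417/76834 ≈ 0.66920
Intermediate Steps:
o(g) = ⅔ + 2*g/3 (o(g) = ⅔ + (g + g)/3 = ⅔ + (2*g)/3 = ⅔ + 2*g/3)
(31340 - 14201)/(25490 + o(181)) = (31340 - 14201)/(25490 + (⅔ + (⅔)*181)) = 17139/(25490 + (⅔ + 362/3)) = 17139/(25490 + 364/3) = 17139/(76834/3) = 17139*(3/76834) = 51417/76834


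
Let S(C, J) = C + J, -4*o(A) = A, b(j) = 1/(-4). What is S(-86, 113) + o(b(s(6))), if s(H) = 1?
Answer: 433/16 ≈ 27.063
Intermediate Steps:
b(j) = -1/4
o(A) = -A/4
S(-86, 113) + o(b(s(6))) = (-86 + 113) - 1/4*(-1/4) = 27 + 1/16 = 433/16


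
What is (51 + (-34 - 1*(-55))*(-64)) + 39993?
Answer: 38700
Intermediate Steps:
(51 + (-34 - 1*(-55))*(-64)) + 39993 = (51 + (-34 + 55)*(-64)) + 39993 = (51 + 21*(-64)) + 39993 = (51 - 1344) + 39993 = -1293 + 39993 = 38700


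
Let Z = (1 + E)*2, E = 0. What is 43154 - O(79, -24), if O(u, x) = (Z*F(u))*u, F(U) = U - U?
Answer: 43154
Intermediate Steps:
F(U) = 0
Z = 2 (Z = (1 + 0)*2 = 1*2 = 2)
O(u, x) = 0 (O(u, x) = (2*0)*u = 0*u = 0)
43154 - O(79, -24) = 43154 - 1*0 = 43154 + 0 = 43154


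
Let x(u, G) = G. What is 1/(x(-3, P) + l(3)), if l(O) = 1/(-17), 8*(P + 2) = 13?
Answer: -136/59 ≈ -2.3051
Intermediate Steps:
P = -3/8 (P = -2 + (1/8)*13 = -2 + 13/8 = -3/8 ≈ -0.37500)
l(O) = -1/17
1/(x(-3, P) + l(3)) = 1/(-3/8 - 1/17) = 1/(-59/136) = -136/59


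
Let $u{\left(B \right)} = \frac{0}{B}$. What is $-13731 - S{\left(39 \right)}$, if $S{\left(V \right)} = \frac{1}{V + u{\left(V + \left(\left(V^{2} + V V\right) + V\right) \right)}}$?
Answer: $- \frac{535510}{39} \approx -13731.0$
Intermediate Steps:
$u{\left(B \right)} = 0$
$S{\left(V \right)} = \frac{1}{V}$ ($S{\left(V \right)} = \frac{1}{V + 0} = \frac{1}{V}$)
$-13731 - S{\left(39 \right)} = -13731 - \frac{1}{39} = - \frac{535510}{39}$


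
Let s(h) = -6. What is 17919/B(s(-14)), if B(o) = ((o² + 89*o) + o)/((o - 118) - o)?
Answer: 117469/28 ≈ 4195.3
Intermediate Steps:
B(o) = -45*o/59 - o²/118 (B(o) = (o² + 90*o)/((-118 + o) - o) = (o² + 90*o)/(-118) = (o² + 90*o)*(-1/118) = -45*o/59 - o²/118)
17919/B(s(-14)) = 17919/((-1/118*(-6)*(90 - 6))) = 17919/((-1/118*(-6)*84)) = 17919/(252/59) = 17919*(59/252) = 117469/28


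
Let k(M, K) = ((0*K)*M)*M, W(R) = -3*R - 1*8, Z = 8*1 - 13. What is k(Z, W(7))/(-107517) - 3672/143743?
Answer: -3672/143743 ≈ -0.025546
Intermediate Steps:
Z = -5 (Z = 8 - 13 = -5)
W(R) = -8 - 3*R (W(R) = -3*R - 8 = -8 - 3*R)
k(M, K) = 0 (k(M, K) = (0*M)*M = 0*M = 0)
k(Z, W(7))/(-107517) - 3672/143743 = 0/(-107517) - 3672/143743 = 0*(-1/107517) - 3672*1/143743 = 0 - 3672/143743 = -3672/143743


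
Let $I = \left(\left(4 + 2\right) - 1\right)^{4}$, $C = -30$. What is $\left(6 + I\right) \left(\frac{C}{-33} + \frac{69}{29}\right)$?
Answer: $\frac{661919}{319} \approx 2075.0$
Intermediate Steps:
$I = 625$ ($I = \left(6 - 1\right)^{4} = 5^{4} = 625$)
$\left(6 + I\right) \left(\frac{C}{-33} + \frac{69}{29}\right) = \left(6 + 625\right) \left(- \frac{30}{-33} + \frac{69}{29}\right) = 631 \left(\left(-30\right) \left(- \frac{1}{33}\right) + 69 \cdot \frac{1}{29}\right) = 631 \left(\frac{10}{11} + \frac{69}{29}\right) = 631 \cdot \frac{1049}{319} = \frac{661919}{319}$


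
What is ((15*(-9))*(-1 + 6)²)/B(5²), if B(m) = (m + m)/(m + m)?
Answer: -3375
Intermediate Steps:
B(m) = 1 (B(m) = (2*m)/((2*m)) = (2*m)*(1/(2*m)) = 1)
((15*(-9))*(-1 + 6)²)/B(5²) = ((15*(-9))*(-1 + 6)²)/1 = -135*5²*1 = -135*25*1 = -3375*1 = -3375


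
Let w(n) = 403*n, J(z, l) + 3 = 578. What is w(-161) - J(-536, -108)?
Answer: -65458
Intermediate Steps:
J(z, l) = 575 (J(z, l) = -3 + 578 = 575)
w(-161) - J(-536, -108) = 403*(-161) - 1*575 = -64883 - 575 = -65458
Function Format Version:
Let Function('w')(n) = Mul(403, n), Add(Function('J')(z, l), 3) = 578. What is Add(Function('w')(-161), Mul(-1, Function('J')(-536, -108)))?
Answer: -65458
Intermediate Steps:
Function('J')(z, l) = 575 (Function('J')(z, l) = Add(-3, 578) = 575)
Add(Function('w')(-161), Mul(-1, Function('J')(-536, -108))) = Add(Mul(403, -161), Mul(-1, 575)) = Add(-64883, -575) = -65458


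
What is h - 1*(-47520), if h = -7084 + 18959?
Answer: 59395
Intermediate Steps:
h = 11875
h - 1*(-47520) = 11875 - 1*(-47520) = 11875 + 47520 = 59395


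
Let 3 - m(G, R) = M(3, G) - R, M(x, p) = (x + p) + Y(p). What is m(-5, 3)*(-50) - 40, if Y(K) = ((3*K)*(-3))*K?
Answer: -11690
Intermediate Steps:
Y(K) = -9*K² (Y(K) = (-9*K)*K = -9*K²)
M(x, p) = p + x - 9*p² (M(x, p) = (x + p) - 9*p² = (p + x) - 9*p² = p + x - 9*p²)
m(G, R) = R - G + 9*G² (m(G, R) = 3 - ((G + 3 - 9*G²) - R) = 3 - ((3 + G - 9*G²) - R) = 3 - (3 + G - R - 9*G²) = 3 + (-3 + R - G + 9*G²) = R - G + 9*G²)
m(-5, 3)*(-50) - 40 = (3 - 1*(-5) + 9*(-5)²)*(-50) - 40 = (3 + 5 + 9*25)*(-50) - 40 = (3 + 5 + 225)*(-50) - 40 = 233*(-50) - 40 = -11650 - 40 = -11690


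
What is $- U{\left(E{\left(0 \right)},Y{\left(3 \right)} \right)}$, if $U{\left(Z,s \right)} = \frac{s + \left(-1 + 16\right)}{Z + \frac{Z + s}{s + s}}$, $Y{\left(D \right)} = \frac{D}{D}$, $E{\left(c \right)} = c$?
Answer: $-32$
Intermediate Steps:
$Y{\left(D \right)} = 1$
$U{\left(Z,s \right)} = \frac{15 + s}{Z + \frac{Z + s}{2 s}}$ ($U{\left(Z,s \right)} = \frac{s + 15}{Z + \frac{Z + s}{2 s}} = \frac{15 + s}{Z + \left(Z + s\right) \frac{1}{2 s}} = \frac{15 + s}{Z + \frac{Z + s}{2 s}}$)
$- U{\left(E{\left(0 \right)},Y{\left(3 \right)} \right)} = - \frac{2 \cdot 1 \left(15 + 1\right)}{0 + 1 + 2 \cdot 0 \cdot 1} = - \frac{2 \cdot 1 \cdot 16}{0 + 1 + 0} = - \frac{2 \cdot 1 \cdot 16}{1} = - 2 \cdot 1 \cdot 1 \cdot 16 = \left(-1\right) 32 = -32$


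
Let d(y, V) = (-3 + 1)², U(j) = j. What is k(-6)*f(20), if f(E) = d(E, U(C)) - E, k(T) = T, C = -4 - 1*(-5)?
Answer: 96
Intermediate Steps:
C = 1 (C = -4 + 5 = 1)
d(y, V) = 4 (d(y, V) = (-2)² = 4)
f(E) = 4 - E
k(-6)*f(20) = -6*(4 - 1*20) = -6*(4 - 20) = -6*(-16) = 96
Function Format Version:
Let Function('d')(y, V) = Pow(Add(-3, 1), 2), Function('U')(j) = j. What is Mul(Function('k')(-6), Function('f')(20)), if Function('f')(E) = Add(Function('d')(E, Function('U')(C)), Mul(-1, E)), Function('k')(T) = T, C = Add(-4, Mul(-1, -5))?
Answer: 96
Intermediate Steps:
C = 1 (C = Add(-4, 5) = 1)
Function('d')(y, V) = 4 (Function('d')(y, V) = Pow(-2, 2) = 4)
Function('f')(E) = Add(4, Mul(-1, E))
Mul(Function('k')(-6), Function('f')(20)) = Mul(-6, Add(4, Mul(-1, 20))) = Mul(-6, Add(4, -20)) = Mul(-6, -16) = 96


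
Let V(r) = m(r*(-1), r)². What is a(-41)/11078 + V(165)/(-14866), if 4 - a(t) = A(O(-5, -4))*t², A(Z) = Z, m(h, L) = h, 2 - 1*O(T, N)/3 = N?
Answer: -375677257/82342774 ≈ -4.5624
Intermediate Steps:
O(T, N) = 6 - 3*N
V(r) = r² (V(r) = (r*(-1))² = (-r)² = r²)
a(t) = 4 - 18*t² (a(t) = 4 - (6 - 3*(-4))*t² = 4 - (6 + 12)*t² = 4 - 18*t²)
a(-41)/11078 + V(165)/(-14866) = (4 - 18*(-41)²)/11078 + 165²/(-14866) = (4 - 18*1681)*(1/11078) + 27225*(-1/14866) = (4 - 30258)*(1/11078) - 27225/14866 = -30254*1/11078 - 27225/14866 = -15127/5539 - 27225/14866 = -375677257/82342774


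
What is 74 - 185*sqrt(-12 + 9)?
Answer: 74 - 185*I*sqrt(3) ≈ 74.0 - 320.43*I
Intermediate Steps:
74 - 185*sqrt(-12 + 9) = 74 - 185*I*sqrt(3)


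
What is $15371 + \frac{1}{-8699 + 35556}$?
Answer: $\frac{412818948}{26857} \approx 15371.0$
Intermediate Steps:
$15371 + \frac{1}{-8699 + 35556} = 15371 + \frac{1}{26857} = \frac{412818948}{26857}$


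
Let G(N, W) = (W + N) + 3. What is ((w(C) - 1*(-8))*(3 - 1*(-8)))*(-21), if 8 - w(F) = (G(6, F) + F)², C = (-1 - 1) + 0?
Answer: 2079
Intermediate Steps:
G(N, W) = 3 + N + W (G(N, W) = (N + W) + 3 = 3 + N + W)
C = -2 (C = -2 + 0 = -2)
w(F) = 8 - (9 + 2*F)² (w(F) = 8 - ((3 + 6 + F) + F)² = 8 - ((9 + F) + F)² = 8 - (9 + 2*F)²)
((w(C) - 1*(-8))*(3 - 1*(-8)))*(-21) = (((8 - (9 + 2*(-2))²) - 1*(-8))*(3 - 1*(-8)))*(-21) = (((8 - (9 - 4)²) + 8)*(3 + 8))*(-21) = (((8 - 1*5²) + 8)*11)*(-21) = (((8 - 1*25) + 8)*11)*(-21) = (((8 - 25) + 8)*11)*(-21) = ((-17 + 8)*11)*(-21) = -9*11*(-21) = -99*(-21) = 2079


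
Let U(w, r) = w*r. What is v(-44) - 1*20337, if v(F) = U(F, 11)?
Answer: -20821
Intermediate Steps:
U(w, r) = r*w
v(F) = 11*F
v(-44) - 1*20337 = 11*(-44) - 1*20337 = -484 - 20337 = -20821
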